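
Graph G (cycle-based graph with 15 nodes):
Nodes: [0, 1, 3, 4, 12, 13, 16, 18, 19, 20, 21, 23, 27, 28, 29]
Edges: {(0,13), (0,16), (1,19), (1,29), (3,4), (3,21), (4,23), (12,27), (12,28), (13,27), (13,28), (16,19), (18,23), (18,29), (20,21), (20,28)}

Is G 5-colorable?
A valid 5-coloring: color 1: [0, 3, 19, 23, 27, 28, 29]; color 2: [1, 4, 12, 13, 16, 18, 20]; color 3: [21].
(χ(G) = 3 ≤ 5.)

Yes, G is 5-colorable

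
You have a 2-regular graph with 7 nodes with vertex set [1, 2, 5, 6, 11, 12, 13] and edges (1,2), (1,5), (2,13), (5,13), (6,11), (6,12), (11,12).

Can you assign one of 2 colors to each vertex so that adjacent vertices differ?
The clique on vertices [6, 11, 12] has size 3 > 2, so it alone needs 3 colors.

No, G is not 2-colorable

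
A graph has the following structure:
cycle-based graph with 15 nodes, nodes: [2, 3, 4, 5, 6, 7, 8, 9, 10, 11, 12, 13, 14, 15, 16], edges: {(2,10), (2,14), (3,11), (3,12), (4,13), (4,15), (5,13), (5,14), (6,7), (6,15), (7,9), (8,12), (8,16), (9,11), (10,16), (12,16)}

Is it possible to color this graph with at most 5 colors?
Yes, G is 5-colorable

A valid 5-coloring: color 1: [2, 3, 4, 5, 6, 9, 16]; color 2: [7, 10, 11, 12, 13, 14, 15]; color 3: [8].
(χ(G) = 3 ≤ 5.)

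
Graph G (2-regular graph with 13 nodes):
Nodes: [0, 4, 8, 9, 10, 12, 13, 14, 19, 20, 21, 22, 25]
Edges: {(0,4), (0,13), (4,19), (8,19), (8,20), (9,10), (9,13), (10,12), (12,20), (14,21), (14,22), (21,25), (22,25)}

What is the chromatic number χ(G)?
χ(G) = 3

Clique number ω(G) = 2 (lower bound: χ ≥ ω).
Odd cycle [10, 12, 20, 8, 19, 4, 0, 13, 9] needs 3 colors (χ ≥ 3).
The coloring below uses 3 colors, so χ(G) = 3.
A valid 3-coloring: color 1: [10, 13, 14, 19, 20, 25]; color 2: [4, 8, 9, 12, 21, 22]; color 3: [0].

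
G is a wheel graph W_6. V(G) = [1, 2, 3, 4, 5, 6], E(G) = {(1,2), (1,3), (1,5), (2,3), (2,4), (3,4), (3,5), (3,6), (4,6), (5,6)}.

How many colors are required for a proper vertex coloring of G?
χ(G) = 4

Clique number ω(G) = 3 (lower bound: χ ≥ ω).
Odd cycle [5, 6, 4, 2, 1] needs 3 colors (χ ≥ 3).
Vertex 3 is adjacent to every vertex of [1, 2, 4, 5, 6], which already need 3 colors among themselves, so 3 needs a new color (χ ≥ 4).
The coloring below uses 4 colors, so χ(G) = 4.
A valid 4-coloring: color 1: [3]; color 2: [2, 5]; color 3: [1, 6]; color 4: [4].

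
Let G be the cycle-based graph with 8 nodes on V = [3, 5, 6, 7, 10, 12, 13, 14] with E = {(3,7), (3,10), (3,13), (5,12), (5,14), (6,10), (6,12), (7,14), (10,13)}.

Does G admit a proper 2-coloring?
No, G is not 2-colorable

The clique on vertices [3, 10, 13] has size 3 > 2, so it alone needs 3 colors.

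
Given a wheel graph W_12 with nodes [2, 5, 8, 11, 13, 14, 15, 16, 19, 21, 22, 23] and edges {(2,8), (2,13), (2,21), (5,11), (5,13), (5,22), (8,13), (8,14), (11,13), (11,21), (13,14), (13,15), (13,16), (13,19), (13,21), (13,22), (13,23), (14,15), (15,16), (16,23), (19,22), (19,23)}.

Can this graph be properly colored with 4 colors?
Yes, G is 4-colorable

A valid 4-coloring: color 1: [13]; color 2: [2, 11, 14, 22, 23]; color 3: [5, 8, 15, 19, 21]; color 4: [16].
(χ(G) = 4 ≤ 4.)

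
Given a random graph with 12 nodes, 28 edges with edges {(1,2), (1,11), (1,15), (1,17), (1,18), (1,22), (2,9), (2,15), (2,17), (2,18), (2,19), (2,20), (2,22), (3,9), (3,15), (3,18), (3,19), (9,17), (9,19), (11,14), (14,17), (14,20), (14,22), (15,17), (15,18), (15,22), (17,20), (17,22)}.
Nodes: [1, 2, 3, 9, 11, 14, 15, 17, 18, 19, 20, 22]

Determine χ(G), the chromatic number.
Clique number ω(G) = 5 (lower bound: χ ≥ ω).
The clique on [1, 2, 15, 17, 22] has size 5, forcing χ ≥ 5, and the coloring below uses 5 colors, so χ(G) = 5.
A valid 5-coloring: color 1: [2, 3, 14]; color 2: [11, 17, 18, 19]; color 3: [9, 15, 20]; color 4: [1]; color 5: [22].

χ(G) = 5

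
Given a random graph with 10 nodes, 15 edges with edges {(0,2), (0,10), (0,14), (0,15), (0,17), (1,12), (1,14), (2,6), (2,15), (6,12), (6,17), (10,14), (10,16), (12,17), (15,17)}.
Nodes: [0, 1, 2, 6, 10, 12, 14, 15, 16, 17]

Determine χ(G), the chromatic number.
Clique number ω(G) = 3 (lower bound: χ ≥ ω).
The clique on [0, 10, 14] has size 3, forcing χ ≥ 3, and the coloring below uses 3 colors, so χ(G) = 3.
A valid 3-coloring: color 1: [0, 12, 16]; color 2: [1, 2, 10, 17]; color 3: [6, 14, 15].

χ(G) = 3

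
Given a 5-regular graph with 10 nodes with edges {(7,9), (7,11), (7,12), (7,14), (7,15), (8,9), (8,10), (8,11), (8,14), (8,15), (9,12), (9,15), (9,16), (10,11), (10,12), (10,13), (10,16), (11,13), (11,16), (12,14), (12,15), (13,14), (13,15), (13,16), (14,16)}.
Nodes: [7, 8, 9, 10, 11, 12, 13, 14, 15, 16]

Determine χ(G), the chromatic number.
χ(G) = 4

Clique number ω(G) = 4 (lower bound: χ ≥ ω).
The clique on [7, 9, 12, 15] has size 4, forcing χ ≥ 4, and the coloring below uses 4 colors, so χ(G) = 4.
A valid 4-coloring: color 1: [9, 11, 14]; color 2: [7, 10]; color 3: [8, 12, 13]; color 4: [15, 16].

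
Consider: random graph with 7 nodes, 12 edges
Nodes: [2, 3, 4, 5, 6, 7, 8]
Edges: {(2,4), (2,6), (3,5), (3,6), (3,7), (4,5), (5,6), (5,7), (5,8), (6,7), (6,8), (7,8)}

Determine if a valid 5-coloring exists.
Yes, G is 5-colorable

A valid 5-coloring: color 1: [4, 6]; color 2: [2, 5]; color 3: [7]; color 4: [3, 8].
(χ(G) = 4 ≤ 5.)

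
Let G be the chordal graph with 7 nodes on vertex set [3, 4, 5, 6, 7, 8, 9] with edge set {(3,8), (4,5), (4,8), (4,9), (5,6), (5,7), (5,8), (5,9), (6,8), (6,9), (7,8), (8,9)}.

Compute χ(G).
χ(G) = 4

Clique number ω(G) = 4 (lower bound: χ ≥ ω).
The clique on [4, 5, 8, 9] has size 4, forcing χ ≥ 4, and the coloring below uses 4 colors, so χ(G) = 4.
A valid 4-coloring: color 1: [8]; color 2: [3, 5]; color 3: [7, 9]; color 4: [4, 6].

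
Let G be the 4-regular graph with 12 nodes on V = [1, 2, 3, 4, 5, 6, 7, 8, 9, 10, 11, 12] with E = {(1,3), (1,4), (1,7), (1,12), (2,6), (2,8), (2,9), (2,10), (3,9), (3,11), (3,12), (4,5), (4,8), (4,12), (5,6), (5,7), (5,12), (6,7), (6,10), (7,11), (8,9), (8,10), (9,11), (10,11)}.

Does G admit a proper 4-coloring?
Yes, G is 4-colorable

A valid 4-coloring: color 1: [4, 7, 9, 10]; color 2: [6, 8, 11, 12]; color 3: [2, 3, 5]; color 4: [1].
(χ(G) = 3 ≤ 4.)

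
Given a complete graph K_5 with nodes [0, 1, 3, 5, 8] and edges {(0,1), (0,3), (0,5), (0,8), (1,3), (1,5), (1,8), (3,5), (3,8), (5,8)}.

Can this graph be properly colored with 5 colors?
A valid 5-coloring: color 1: [3]; color 2: [8]; color 3: [0]; color 4: [1]; color 5: [5].
(χ(G) = 5 ≤ 5.)

Yes, G is 5-colorable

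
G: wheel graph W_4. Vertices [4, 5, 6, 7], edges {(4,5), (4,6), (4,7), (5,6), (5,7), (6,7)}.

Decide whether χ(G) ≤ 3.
No, G is not 3-colorable

The clique on vertices [4, 5, 6, 7] has size 4 > 3, so it alone needs 4 colors.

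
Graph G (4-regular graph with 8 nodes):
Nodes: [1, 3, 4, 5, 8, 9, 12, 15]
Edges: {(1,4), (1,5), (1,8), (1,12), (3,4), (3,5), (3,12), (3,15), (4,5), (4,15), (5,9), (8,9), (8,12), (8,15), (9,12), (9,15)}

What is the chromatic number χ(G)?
χ(G) = 3

Clique number ω(G) = 3 (lower bound: χ ≥ ω).
The clique on [1, 8, 12] has size 3, forcing χ ≥ 3, and the coloring below uses 3 colors, so χ(G) = 3.
A valid 3-coloring: color 1: [5, 12, 15]; color 2: [1, 3, 9]; color 3: [4, 8].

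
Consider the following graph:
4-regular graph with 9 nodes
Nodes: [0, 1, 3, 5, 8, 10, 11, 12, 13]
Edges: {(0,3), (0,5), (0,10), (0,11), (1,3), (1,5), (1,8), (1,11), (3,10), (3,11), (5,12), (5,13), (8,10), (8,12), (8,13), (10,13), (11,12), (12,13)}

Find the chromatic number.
χ(G) = 4

Clique number ω(G) = 3 (lower bound: χ ≥ ω).
Suppose a proper 3-coloring c exists. The clique [0, 3, 10] takes 3 distinct colors; by symmetry let c(0) = 1, c(3) = 2, c(10) = 3.
- Vertex 11: neighbors [0, 3] already have colors [1, 2] ⇒ c(11) = 3.
- Vertex 1: neighbors [3, 11] already have colors [2, 3] ⇒ c(1) = 1.
- Vertex 8: neighbors [1, 10] already have colors [1, 3] ⇒ c(8) = 2.
- Vertex 12: neighbors [8, 11] already have colors [2, 3] ⇒ c(12) = 1.
- Vertex 13: neighbors [12, 8, 10] already have colors [1, 2, 3] — all 3 colors blocked. Contradiction.
The forced assignments end in a contradiction, so G has no proper 3-coloring (χ ≥ 4).
The coloring below uses 4 colors, so χ(G) = 4.
A valid 4-coloring: color 1: [5, 8, 11]; color 2: [1, 10, 12]; color 3: [0, 13]; color 4: [3].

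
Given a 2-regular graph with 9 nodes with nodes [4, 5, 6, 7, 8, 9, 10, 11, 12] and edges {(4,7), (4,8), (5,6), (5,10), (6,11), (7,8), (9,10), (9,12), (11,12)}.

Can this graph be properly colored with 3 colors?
Yes, G is 3-colorable

A valid 3-coloring: color 1: [4, 6, 10, 12]; color 2: [5, 7, 9, 11]; color 3: [8].
(χ(G) = 3 ≤ 3.)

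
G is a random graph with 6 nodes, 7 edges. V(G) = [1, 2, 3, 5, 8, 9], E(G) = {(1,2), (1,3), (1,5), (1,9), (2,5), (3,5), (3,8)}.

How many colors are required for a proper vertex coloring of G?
Clique number ω(G) = 3 (lower bound: χ ≥ ω).
The clique on [1, 2, 5] has size 3, forcing χ ≥ 3, and the coloring below uses 3 colors, so χ(G) = 3.
A valid 3-coloring: color 1: [1, 8]; color 2: [2, 3, 9]; color 3: [5].

χ(G) = 3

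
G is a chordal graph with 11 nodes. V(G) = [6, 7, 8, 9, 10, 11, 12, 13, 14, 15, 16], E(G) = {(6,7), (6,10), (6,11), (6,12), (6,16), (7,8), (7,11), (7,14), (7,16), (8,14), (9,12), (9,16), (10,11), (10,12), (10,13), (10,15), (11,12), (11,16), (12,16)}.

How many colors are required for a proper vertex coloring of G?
χ(G) = 4

Clique number ω(G) = 4 (lower bound: χ ≥ ω).
The clique on [6, 11, 12, 16] has size 4, forcing χ ≥ 4, and the coloring below uses 4 colors, so χ(G) = 4.
A valid 4-coloring: color 1: [7, 12, 13, 15]; color 2: [8, 10, 16]; color 3: [6, 9, 14]; color 4: [11].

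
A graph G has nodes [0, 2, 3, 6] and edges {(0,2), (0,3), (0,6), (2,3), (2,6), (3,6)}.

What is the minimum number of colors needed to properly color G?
Clique number ω(G) = 4 (lower bound: χ ≥ ω).
The clique on [0, 2, 3, 6] has size 4, forcing χ ≥ 4, and the coloring below uses 4 colors, so χ(G) = 4.
A valid 4-coloring: color 1: [0]; color 2: [6]; color 3: [2]; color 4: [3].

χ(G) = 4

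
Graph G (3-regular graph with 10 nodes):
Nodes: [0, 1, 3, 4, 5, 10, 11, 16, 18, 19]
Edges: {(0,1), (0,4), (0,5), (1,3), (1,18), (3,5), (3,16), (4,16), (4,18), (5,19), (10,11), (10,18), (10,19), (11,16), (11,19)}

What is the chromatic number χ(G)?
χ(G) = 3

Clique number ω(G) = 3 (lower bound: χ ≥ ω).
The clique on [10, 11, 19] has size 3, forcing χ ≥ 3, and the coloring below uses 3 colors, so χ(G) = 3.
A valid 3-coloring: color 1: [0, 16, 18, 19]; color 2: [3, 4, 10]; color 3: [1, 5, 11].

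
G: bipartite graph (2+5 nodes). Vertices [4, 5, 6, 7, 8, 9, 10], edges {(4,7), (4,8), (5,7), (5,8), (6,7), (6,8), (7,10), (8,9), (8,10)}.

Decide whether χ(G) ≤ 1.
Edge (4,8) forces its endpoints to differ, so 1 color is not enough.

No, G is not 1-colorable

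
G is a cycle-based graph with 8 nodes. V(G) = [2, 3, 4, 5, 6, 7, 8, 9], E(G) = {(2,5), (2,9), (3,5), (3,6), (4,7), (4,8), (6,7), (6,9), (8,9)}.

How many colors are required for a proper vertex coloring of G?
Clique number ω(G) = 2 (lower bound: χ ≥ ω).
Odd cycle [8, 4, 7, 6, 9] needs 3 colors (χ ≥ 3).
The coloring below uses 3 colors, so χ(G) = 3.
A valid 3-coloring: color 1: [3, 4, 9]; color 2: [5, 6, 8]; color 3: [2, 7].

χ(G) = 3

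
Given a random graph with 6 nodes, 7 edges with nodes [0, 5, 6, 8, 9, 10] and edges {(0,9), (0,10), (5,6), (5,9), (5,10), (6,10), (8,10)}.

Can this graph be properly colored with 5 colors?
A valid 5-coloring: color 1: [9, 10]; color 2: [0, 5, 8]; color 3: [6].
(χ(G) = 3 ≤ 5.)

Yes, G is 5-colorable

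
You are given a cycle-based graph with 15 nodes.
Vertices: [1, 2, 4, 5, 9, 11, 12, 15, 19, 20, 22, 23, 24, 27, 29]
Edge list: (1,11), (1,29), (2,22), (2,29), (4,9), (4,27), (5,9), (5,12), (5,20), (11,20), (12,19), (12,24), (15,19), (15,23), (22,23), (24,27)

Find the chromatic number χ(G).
χ(G) = 3

Clique number ω(G) = 2 (lower bound: χ ≥ ω).
Odd cycle [11, 1, 29, 2, 22, 23, 15, 19, 12, 5, 20] needs 3 colors (χ ≥ 3).
The coloring below uses 3 colors, so χ(G) = 3.
A valid 3-coloring: color 1: [4, 5, 11, 15, 22, 24, 29]; color 2: [1, 2, 9, 12, 20, 23, 27]; color 3: [19].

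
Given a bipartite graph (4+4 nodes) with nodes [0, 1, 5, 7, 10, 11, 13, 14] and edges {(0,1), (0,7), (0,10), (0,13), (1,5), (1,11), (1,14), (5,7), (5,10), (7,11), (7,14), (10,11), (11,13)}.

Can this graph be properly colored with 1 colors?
No, G is not 1-colorable

Edge (0,1) forces its endpoints to differ, so 1 color is not enough.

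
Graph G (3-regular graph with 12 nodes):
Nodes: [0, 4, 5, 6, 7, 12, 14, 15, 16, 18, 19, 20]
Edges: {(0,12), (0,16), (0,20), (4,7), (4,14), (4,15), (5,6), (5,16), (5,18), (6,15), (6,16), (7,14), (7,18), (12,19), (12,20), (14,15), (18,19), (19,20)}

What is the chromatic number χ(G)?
χ(G) = 3

Clique number ω(G) = 3 (lower bound: χ ≥ ω).
The clique on [0, 12, 20] has size 3, forcing χ ≥ 3, and the coloring below uses 3 colors, so χ(G) = 3.
A valid 3-coloring: color 1: [0, 4, 6, 19]; color 2: [5, 7, 15, 20]; color 3: [12, 14, 16, 18].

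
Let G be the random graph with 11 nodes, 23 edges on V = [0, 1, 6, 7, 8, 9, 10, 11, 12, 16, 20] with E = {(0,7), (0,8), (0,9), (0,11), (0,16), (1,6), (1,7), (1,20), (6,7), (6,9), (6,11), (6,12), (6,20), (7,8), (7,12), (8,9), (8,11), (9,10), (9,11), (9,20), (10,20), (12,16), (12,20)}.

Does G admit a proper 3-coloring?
The clique on vertices [0, 8, 9, 11] has size 4 > 3, so it alone needs 4 colors.

No, G is not 3-colorable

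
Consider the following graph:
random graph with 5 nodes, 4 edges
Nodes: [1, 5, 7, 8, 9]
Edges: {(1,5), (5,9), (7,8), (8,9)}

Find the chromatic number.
Clique number ω(G) = 2 (lower bound: χ ≥ ω).
The graph is bipartite (no odd cycle), so 2 colors suffice: χ(G) = 2.
A valid 2-coloring: color 1: [5, 8]; color 2: [1, 7, 9].

χ(G) = 2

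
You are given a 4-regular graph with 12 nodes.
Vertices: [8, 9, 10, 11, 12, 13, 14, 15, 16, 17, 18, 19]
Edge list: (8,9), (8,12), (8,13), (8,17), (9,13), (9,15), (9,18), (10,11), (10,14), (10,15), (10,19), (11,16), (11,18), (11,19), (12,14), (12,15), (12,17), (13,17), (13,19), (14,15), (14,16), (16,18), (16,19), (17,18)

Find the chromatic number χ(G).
χ(G) = 3

Clique number ω(G) = 3 (lower bound: χ ≥ ω).
The clique on [8, 12, 17] has size 3, forcing χ ≥ 3, and the coloring below uses 3 colors, so χ(G) = 3.
A valid 3-coloring: color 1: [10, 12, 13, 16]; color 2: [8, 15, 18, 19]; color 3: [9, 11, 14, 17].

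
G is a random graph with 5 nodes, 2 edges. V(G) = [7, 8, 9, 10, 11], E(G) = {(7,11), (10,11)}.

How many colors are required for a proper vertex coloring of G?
χ(G) = 2

Clique number ω(G) = 2 (lower bound: χ ≥ ω).
The graph is bipartite (no odd cycle), so 2 colors suffice: χ(G) = 2.
A valid 2-coloring: color 1: [8, 9, 11]; color 2: [7, 10].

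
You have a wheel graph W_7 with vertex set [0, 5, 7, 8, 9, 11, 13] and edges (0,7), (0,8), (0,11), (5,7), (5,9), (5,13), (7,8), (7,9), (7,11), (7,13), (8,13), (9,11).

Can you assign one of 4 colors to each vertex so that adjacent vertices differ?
A valid 4-coloring: color 1: [7]; color 2: [0, 9, 13]; color 3: [5, 8, 11].
(χ(G) = 3 ≤ 4.)

Yes, G is 4-colorable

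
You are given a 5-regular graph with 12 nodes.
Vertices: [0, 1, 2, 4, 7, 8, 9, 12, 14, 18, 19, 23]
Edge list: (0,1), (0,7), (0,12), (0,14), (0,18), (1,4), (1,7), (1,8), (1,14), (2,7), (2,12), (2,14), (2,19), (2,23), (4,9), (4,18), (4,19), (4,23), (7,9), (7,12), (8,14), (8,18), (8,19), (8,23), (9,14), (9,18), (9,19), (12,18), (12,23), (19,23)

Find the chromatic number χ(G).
Clique number ω(G) = 3 (lower bound: χ ≥ ω).
Suppose a proper 3-coloring c exists. The clique [0, 1, 7] takes 3 distinct colors; by symmetry let c(0) = 1, c(1) = 2, c(7) = 3.
- Vertex 12: neighbors [0, 7] already have colors [1, 3] ⇒ c(12) = 2.
- Vertex 2: neighbors [12, 7] already have colors [2, 3] ⇒ c(2) = 1.
- Vertex 18: neighbors [0, 12] already have colors [1, 2] ⇒ c(18) = 3.
- Vertex 4: neighbors [1, 18] already have colors [2, 3] ⇒ c(4) = 1.
- Vertex 8: neighbors [1, 18] already have colors [2, 3] ⇒ c(8) = 1.
- Vertex 9: neighbors [4, 7] already have colors [1, 3] ⇒ c(9) = 2.
- Vertex 19: neighbors [2, 9] already have colors [1, 2] ⇒ c(19) = 3.
- Vertex 23: neighbors [2, 12, 19] already have colors [1, 2, 3] — all 3 colors blocked. Contradiction.
The forced assignments end in a contradiction, so G has no proper 3-coloring (χ ≥ 4).
The coloring below uses 4 colors, so χ(G) = 4.
A valid 4-coloring: color 1: [0, 9, 23]; color 2: [7, 14, 18, 19]; color 3: [4, 8, 12]; color 4: [1, 2].

χ(G) = 4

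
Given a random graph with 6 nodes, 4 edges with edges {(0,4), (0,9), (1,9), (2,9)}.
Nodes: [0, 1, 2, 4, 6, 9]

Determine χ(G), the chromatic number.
χ(G) = 2

Clique number ω(G) = 2 (lower bound: χ ≥ ω).
The graph is bipartite (no odd cycle), so 2 colors suffice: χ(G) = 2.
A valid 2-coloring: color 1: [4, 6, 9]; color 2: [0, 1, 2].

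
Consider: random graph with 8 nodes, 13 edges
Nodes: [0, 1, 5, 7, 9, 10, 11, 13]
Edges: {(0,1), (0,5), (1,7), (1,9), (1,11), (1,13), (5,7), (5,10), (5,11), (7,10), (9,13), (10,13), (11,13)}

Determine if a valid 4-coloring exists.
A valid 4-coloring: color 1: [1, 5]; color 2: [0, 7, 13]; color 3: [9, 10, 11].
(χ(G) = 3 ≤ 4.)

Yes, G is 4-colorable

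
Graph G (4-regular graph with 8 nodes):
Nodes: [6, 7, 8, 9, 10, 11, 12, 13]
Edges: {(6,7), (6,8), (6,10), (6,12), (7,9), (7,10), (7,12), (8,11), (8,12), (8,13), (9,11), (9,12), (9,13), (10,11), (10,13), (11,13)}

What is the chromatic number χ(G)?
Clique number ω(G) = 3 (lower bound: χ ≥ ω).
Suppose a proper 3-coloring c exists. The clique [6, 7, 10] takes 3 distinct colors; by symmetry let c(6) = 1, c(7) = 2, c(10) = 3.
- Vertex 12: neighbors [6, 7] already have colors [1, 2] ⇒ c(12) = 3.
- Vertex 8: neighbors [6, 12] already have colors [1, 3] ⇒ c(8) = 2.
- Vertex 9: neighbors [7, 12] already have colors [2, 3] ⇒ c(9) = 1.
- Vertex 11: neighbors [9, 8, 10] already have colors [1, 2, 3] — all 3 colors blocked. Contradiction.
The forced assignments end in a contradiction, so G has no proper 3-coloring (χ ≥ 4).
The coloring below uses 4 colors, so χ(G) = 4.
A valid 4-coloring: color 1: [6, 13]; color 2: [10, 12]; color 3: [7, 11]; color 4: [8, 9].

χ(G) = 4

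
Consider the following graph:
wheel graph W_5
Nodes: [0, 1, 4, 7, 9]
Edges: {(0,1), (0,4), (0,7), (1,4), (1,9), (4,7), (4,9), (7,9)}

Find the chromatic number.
Clique number ω(G) = 3 (lower bound: χ ≥ ω).
The clique on [0, 1, 4] has size 3, forcing χ ≥ 3, and the coloring below uses 3 colors, so χ(G) = 3.
A valid 3-coloring: color 1: [4]; color 2: [0, 9]; color 3: [1, 7].

χ(G) = 3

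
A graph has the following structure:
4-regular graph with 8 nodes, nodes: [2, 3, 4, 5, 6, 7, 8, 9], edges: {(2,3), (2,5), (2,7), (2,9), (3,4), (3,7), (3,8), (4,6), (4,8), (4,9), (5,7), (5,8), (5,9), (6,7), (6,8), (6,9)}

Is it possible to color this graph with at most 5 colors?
A valid 5-coloring: color 1: [3, 5, 6]; color 2: [2, 4]; color 3: [7, 8, 9].
(χ(G) = 3 ≤ 5.)

Yes, G is 5-colorable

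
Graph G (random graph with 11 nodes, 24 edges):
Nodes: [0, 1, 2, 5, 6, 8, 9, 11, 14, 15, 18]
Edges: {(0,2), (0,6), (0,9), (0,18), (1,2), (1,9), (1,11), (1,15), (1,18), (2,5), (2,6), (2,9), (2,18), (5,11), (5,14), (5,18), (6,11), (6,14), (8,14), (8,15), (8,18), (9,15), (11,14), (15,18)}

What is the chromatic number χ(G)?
χ(G) = 4

Clique number ω(G) = 3 (lower bound: χ ≥ ω).
Suppose a proper 3-coloring c exists. The clique [0, 2, 6] takes 3 distinct colors; by symmetry let c(0) = 1, c(2) = 2, c(6) = 3.
- Vertex 18: neighbors [0, 2] already have colors [1, 2] ⇒ c(18) = 3.
- Vertex 1: neighbors [2, 18] already have colors [2, 3] ⇒ c(1) = 1.
- Vertex 5: neighbors [2, 18] already have colors [2, 3] ⇒ c(5) = 1.
- Vertex 14: neighbors [5, 6] already have colors [1, 3] ⇒ c(14) = 2.
- Vertex 11: neighbors [1, 14, 6] already have colors [1, 2, 3] — all 3 colors blocked. Contradiction.
The forced assignments end in a contradiction, so G has no proper 3-coloring (χ ≥ 4).
The coloring below uses 4 colors, so χ(G) = 4.
A valid 4-coloring: color 1: [6, 9, 18]; color 2: [2, 11, 15]; color 3: [0, 1, 5, 8]; color 4: [14].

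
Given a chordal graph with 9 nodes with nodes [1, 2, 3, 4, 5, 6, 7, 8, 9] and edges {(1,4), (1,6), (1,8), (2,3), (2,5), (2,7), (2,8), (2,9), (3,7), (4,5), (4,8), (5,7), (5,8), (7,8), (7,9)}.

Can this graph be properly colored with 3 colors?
The clique on vertices [2, 5, 7, 8] has size 4 > 3, so it alone needs 4 colors.

No, G is not 3-colorable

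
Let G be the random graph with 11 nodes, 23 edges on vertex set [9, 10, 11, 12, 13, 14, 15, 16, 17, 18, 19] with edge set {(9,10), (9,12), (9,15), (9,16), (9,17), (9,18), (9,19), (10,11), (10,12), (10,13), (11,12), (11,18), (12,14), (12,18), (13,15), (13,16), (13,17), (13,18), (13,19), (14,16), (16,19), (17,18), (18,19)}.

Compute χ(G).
Clique number ω(G) = 3 (lower bound: χ ≥ ω).
The clique on [9, 16, 19] has size 3, forcing χ ≥ 3, and the coloring below uses 3 colors, so χ(G) = 3.
A valid 3-coloring: color 1: [9, 11, 13, 14]; color 2: [10, 15, 16, 18]; color 3: [12, 17, 19].

χ(G) = 3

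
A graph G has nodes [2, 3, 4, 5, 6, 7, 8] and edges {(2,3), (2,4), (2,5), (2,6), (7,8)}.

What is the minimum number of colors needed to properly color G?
Clique number ω(G) = 2 (lower bound: χ ≥ ω).
The graph is bipartite (no odd cycle), so 2 colors suffice: χ(G) = 2.
A valid 2-coloring: color 1: [2, 8]; color 2: [3, 4, 5, 6, 7].

χ(G) = 2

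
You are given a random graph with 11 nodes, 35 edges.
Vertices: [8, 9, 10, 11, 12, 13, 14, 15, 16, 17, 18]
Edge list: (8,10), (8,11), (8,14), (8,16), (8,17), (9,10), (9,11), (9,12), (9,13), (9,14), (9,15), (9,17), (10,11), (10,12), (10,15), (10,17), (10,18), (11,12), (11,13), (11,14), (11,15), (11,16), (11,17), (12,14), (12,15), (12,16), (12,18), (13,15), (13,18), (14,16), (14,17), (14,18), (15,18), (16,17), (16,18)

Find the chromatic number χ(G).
χ(G) = 5

Clique number ω(G) = 5 (lower bound: χ ≥ ω).
The clique on [8, 11, 14, 16, 17] has size 5, forcing χ ≥ 5, and the coloring below uses 5 colors, so χ(G) = 5.
A valid 5-coloring: color 1: [11, 18]; color 2: [9, 16]; color 3: [12, 13, 17]; color 4: [10, 14]; color 5: [8, 15].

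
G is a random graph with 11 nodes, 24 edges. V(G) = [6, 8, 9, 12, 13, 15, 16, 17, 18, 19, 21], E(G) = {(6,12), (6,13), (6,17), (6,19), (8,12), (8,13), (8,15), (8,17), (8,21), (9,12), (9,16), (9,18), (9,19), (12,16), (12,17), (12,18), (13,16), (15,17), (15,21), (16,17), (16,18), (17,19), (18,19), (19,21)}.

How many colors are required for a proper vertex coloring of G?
χ(G) = 4

Clique number ω(G) = 4 (lower bound: χ ≥ ω).
The clique on [9, 12, 16, 18] has size 4, forcing χ ≥ 4, and the coloring below uses 4 colors, so χ(G) = 4.
A valid 4-coloring: color 1: [13, 17, 18, 21]; color 2: [12, 15, 19]; color 3: [6, 8, 16]; color 4: [9].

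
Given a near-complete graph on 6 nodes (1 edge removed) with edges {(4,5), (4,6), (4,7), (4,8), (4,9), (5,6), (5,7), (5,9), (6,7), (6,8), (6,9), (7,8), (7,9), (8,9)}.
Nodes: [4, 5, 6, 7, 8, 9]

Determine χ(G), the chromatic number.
χ(G) = 5

Clique number ω(G) = 5 (lower bound: χ ≥ ω).
The clique on [4, 6, 7, 8, 9] has size 5, forcing χ ≥ 5, and the coloring below uses 5 colors, so χ(G) = 5.
A valid 5-coloring: color 1: [9]; color 2: [7]; color 3: [4]; color 4: [6]; color 5: [5, 8].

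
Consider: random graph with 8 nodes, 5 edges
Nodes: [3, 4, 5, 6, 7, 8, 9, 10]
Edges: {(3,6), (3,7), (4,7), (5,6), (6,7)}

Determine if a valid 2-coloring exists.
The clique on vertices [3, 6, 7] has size 3 > 2, so it alone needs 3 colors.

No, G is not 2-colorable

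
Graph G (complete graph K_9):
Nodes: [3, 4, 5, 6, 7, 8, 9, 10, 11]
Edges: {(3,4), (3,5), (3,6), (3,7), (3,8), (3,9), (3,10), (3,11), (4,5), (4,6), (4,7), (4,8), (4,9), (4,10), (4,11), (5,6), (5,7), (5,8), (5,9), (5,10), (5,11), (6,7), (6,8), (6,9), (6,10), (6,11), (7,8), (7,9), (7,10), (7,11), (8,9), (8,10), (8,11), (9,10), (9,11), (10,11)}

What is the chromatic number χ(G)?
Clique number ω(G) = 9 (lower bound: χ ≥ ω).
The clique on [3, 4, 5, 6, 7, 8, 9, 10, 11] has size 9, forcing χ ≥ 9, and the coloring below uses 9 colors, so χ(G) = 9.
A valid 9-coloring: color 1: [6]; color 2: [5]; color 3: [9]; color 4: [4]; color 5: [8]; color 6: [3]; color 7: [7]; color 8: [10]; color 9: [11].

χ(G) = 9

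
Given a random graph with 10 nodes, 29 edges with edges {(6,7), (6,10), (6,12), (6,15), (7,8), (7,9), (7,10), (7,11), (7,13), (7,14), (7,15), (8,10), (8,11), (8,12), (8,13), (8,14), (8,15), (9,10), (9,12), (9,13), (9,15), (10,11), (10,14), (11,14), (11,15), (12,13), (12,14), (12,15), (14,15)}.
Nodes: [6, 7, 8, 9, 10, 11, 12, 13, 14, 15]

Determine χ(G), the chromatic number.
Clique number ω(G) = 5 (lower bound: χ ≥ ω).
The clique on [7, 8, 10, 11, 14] has size 5, forcing χ ≥ 5, and the coloring below uses 5 colors, so χ(G) = 5.
A valid 5-coloring: color 1: [7, 12]; color 2: [6, 8, 9]; color 3: [10, 13, 15]; color 4: [14]; color 5: [11].

χ(G) = 5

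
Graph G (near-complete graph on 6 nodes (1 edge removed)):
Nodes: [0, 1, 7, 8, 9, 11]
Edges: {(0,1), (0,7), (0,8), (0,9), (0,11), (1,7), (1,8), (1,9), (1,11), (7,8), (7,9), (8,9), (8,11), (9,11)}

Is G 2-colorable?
The clique on vertices [0, 1, 8, 9, 11] has size 5 > 2, so it alone needs 5 colors.

No, G is not 2-colorable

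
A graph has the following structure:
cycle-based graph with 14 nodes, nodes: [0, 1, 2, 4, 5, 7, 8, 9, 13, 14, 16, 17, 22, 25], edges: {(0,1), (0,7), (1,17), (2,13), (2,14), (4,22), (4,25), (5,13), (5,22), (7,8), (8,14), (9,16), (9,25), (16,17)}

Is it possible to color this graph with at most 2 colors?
A valid 2-coloring: color 1: [1, 7, 13, 14, 16, 22, 25]; color 2: [0, 2, 4, 5, 8, 9, 17].
(χ(G) = 2 ≤ 2.)

Yes, G is 2-colorable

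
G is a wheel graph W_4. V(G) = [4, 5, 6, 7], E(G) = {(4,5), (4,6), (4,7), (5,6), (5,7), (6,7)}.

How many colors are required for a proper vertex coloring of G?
Clique number ω(G) = 4 (lower bound: χ ≥ ω).
The clique on [4, 5, 6, 7] has size 4, forcing χ ≥ 4, and the coloring below uses 4 colors, so χ(G) = 4.
A valid 4-coloring: color 1: [4]; color 2: [6]; color 3: [5]; color 4: [7].

χ(G) = 4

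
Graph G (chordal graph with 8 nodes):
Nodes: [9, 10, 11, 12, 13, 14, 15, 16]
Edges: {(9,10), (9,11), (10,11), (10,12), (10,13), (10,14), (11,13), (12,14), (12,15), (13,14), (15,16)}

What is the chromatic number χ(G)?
χ(G) = 3

Clique number ω(G) = 3 (lower bound: χ ≥ ω).
The clique on [9, 10, 11] has size 3, forcing χ ≥ 3, and the coloring below uses 3 colors, so χ(G) = 3.
A valid 3-coloring: color 1: [10, 15]; color 2: [9, 12, 13, 16]; color 3: [11, 14].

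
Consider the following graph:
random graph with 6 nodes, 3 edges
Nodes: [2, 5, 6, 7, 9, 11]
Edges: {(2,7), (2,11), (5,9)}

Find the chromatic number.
χ(G) = 2

Clique number ω(G) = 2 (lower bound: χ ≥ ω).
The graph is bipartite (no odd cycle), so 2 colors suffice: χ(G) = 2.
A valid 2-coloring: color 1: [2, 6, 9]; color 2: [5, 7, 11].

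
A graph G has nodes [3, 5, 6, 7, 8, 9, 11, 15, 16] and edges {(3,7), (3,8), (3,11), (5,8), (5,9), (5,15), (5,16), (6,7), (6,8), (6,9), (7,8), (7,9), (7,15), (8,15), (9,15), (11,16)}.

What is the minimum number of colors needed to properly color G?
χ(G) = 3

Clique number ω(G) = 3 (lower bound: χ ≥ ω).
The clique on [5, 8, 15] has size 3, forcing χ ≥ 3, and the coloring below uses 3 colors, so χ(G) = 3.
A valid 3-coloring: color 1: [5, 7, 11]; color 2: [8, 9, 16]; color 3: [3, 6, 15].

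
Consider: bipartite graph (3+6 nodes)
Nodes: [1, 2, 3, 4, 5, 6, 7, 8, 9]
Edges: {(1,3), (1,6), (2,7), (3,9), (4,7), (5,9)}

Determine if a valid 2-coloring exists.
Yes, G is 2-colorable

A valid 2-coloring: color 1: [1, 7, 8, 9]; color 2: [2, 3, 4, 5, 6].
(χ(G) = 2 ≤ 2.)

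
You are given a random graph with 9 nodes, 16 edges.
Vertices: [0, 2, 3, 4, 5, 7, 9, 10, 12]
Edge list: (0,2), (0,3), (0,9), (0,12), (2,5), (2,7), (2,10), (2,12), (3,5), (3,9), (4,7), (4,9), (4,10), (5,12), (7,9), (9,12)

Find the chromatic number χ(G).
χ(G) = 3

Clique number ω(G) = 3 (lower bound: χ ≥ ω).
The clique on [0, 3, 9] has size 3, forcing χ ≥ 3, and the coloring below uses 3 colors, so χ(G) = 3.
A valid 3-coloring: color 1: [2, 9]; color 2: [0, 4, 5]; color 3: [3, 7, 10, 12].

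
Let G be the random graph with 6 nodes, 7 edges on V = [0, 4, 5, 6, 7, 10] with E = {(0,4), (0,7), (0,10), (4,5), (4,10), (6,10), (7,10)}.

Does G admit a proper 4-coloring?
Yes, G is 4-colorable

A valid 4-coloring: color 1: [5, 10]; color 2: [4, 6, 7]; color 3: [0].
(χ(G) = 3 ≤ 4.)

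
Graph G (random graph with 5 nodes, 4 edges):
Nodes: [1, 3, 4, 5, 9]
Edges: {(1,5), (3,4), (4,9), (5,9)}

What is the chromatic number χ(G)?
χ(G) = 2

Clique number ω(G) = 2 (lower bound: χ ≥ ω).
The graph is bipartite (no odd cycle), so 2 colors suffice: χ(G) = 2.
A valid 2-coloring: color 1: [1, 3, 9]; color 2: [4, 5].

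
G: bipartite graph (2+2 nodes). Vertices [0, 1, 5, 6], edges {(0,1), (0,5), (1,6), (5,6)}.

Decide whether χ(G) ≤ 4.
A valid 4-coloring: color 1: [1, 5]; color 2: [0, 6].
(χ(G) = 2 ≤ 4.)

Yes, G is 4-colorable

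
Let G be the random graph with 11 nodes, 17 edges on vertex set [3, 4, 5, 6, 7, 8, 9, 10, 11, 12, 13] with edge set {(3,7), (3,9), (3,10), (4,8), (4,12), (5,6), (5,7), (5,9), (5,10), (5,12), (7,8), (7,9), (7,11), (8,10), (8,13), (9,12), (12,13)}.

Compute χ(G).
χ(G) = 3

Clique number ω(G) = 3 (lower bound: χ ≥ ω).
The clique on [3, 7, 9] has size 3, forcing χ ≥ 3, and the coloring below uses 3 colors, so χ(G) = 3.
A valid 3-coloring: color 1: [3, 5, 8, 11]; color 2: [6, 7, 10, 12]; color 3: [4, 9, 13].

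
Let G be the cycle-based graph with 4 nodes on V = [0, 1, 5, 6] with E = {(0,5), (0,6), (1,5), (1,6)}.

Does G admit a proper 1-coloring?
No, G is not 1-colorable

Edge (0,5) forces its endpoints to differ, so 1 color is not enough.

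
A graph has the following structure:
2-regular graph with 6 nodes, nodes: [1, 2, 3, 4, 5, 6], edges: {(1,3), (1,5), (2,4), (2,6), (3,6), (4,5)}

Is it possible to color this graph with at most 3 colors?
A valid 3-coloring: color 1: [2, 3, 5]; color 2: [1, 4, 6].
(χ(G) = 2 ≤ 3.)

Yes, G is 3-colorable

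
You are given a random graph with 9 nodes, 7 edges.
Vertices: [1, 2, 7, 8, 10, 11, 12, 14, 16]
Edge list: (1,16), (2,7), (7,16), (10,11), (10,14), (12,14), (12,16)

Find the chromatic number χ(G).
χ(G) = 2

Clique number ω(G) = 2 (lower bound: χ ≥ ω).
The graph is bipartite (no odd cycle), so 2 colors suffice: χ(G) = 2.
A valid 2-coloring: color 1: [2, 8, 11, 14, 16]; color 2: [1, 7, 10, 12].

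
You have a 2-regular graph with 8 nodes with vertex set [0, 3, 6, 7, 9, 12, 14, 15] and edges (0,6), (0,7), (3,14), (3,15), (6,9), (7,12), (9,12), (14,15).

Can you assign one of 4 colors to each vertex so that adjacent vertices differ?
A valid 4-coloring: color 1: [0, 12, 15]; color 2: [3, 7, 9]; color 3: [6, 14].
(χ(G) = 3 ≤ 4.)

Yes, G is 4-colorable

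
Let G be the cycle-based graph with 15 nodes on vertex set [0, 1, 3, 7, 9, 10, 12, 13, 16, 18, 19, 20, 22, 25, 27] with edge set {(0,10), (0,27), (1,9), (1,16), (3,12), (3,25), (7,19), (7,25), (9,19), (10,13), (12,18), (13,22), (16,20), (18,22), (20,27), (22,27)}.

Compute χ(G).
χ(G) = 3

Clique number ω(G) = 2 (lower bound: χ ≥ ω).
Odd cycle [0, 10, 13, 22, 27] needs 3 colors (χ ≥ 3).
The coloring below uses 3 colors, so χ(G) = 3.
A valid 3-coloring: color 1: [3, 7, 9, 10, 16, 18, 27]; color 2: [0, 1, 12, 19, 20, 22, 25]; color 3: [13].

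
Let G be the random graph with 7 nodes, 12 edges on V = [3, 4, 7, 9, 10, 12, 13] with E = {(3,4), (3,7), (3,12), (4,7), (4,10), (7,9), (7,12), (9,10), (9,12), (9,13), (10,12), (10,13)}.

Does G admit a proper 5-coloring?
A valid 5-coloring: color 1: [7, 10]; color 2: [3, 9]; color 3: [4, 12, 13].
(χ(G) = 3 ≤ 5.)

Yes, G is 5-colorable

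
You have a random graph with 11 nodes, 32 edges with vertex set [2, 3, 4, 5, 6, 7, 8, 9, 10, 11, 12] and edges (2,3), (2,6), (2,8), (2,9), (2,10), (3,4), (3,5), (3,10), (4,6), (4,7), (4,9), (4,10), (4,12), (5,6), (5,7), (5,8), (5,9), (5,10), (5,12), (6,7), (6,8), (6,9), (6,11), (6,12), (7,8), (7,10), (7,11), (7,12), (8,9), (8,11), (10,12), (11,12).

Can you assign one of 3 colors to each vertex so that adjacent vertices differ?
The clique on vertices [4, 7, 10, 12] has size 4 > 3, so it alone needs 4 colors.

No, G is not 3-colorable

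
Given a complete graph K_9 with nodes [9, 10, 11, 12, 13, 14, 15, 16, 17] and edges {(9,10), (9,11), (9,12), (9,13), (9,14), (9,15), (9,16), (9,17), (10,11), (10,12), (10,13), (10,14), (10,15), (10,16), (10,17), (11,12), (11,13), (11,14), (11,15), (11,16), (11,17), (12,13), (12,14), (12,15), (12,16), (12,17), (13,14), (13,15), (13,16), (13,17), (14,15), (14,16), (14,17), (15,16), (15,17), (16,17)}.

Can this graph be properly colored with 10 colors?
Yes, G is 10-colorable

A valid 10-coloring: color 1: [16]; color 2: [15]; color 3: [10]; color 4: [17]; color 5: [11]; color 6: [14]; color 7: [9]; color 8: [13]; color 9: [12].
(χ(G) = 9 ≤ 10.)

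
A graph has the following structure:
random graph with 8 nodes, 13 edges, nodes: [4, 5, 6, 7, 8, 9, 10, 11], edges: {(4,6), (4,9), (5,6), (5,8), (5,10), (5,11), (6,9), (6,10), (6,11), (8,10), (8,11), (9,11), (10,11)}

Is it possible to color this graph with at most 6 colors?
Yes, G is 6-colorable

A valid 6-coloring: color 1: [6, 7, 8]; color 2: [4, 11]; color 3: [5, 9]; color 4: [10].
(χ(G) = 4 ≤ 6.)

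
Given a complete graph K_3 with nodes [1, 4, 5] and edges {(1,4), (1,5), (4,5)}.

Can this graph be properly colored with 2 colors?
No, G is not 2-colorable

The clique on vertices [1, 4, 5] has size 3 > 2, so it alone needs 3 colors.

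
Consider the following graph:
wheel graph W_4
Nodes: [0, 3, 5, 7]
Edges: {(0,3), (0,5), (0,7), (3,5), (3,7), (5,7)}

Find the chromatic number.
χ(G) = 4

Clique number ω(G) = 4 (lower bound: χ ≥ ω).
The clique on [0, 3, 5, 7] has size 4, forcing χ ≥ 4, and the coloring below uses 4 colors, so χ(G) = 4.
A valid 4-coloring: color 1: [7]; color 2: [3]; color 3: [0]; color 4: [5].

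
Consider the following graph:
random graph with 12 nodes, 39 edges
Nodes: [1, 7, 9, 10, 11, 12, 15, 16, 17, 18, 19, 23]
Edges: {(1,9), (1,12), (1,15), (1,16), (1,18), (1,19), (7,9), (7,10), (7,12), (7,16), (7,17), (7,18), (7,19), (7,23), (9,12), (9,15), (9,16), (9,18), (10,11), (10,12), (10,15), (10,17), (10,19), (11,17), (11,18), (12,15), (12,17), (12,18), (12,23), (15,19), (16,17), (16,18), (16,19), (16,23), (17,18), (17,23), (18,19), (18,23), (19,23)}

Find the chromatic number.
χ(G) = 5

Clique number ω(G) = 5 (lower bound: χ ≥ ω).
The clique on [7, 16, 17, 18, 23] has size 5, forcing χ ≥ 5, and the coloring below uses 5 colors, so χ(G) = 5.
A valid 5-coloring: color 1: [15, 18]; color 2: [11, 12, 16]; color 3: [1, 7]; color 4: [9, 17, 19]; color 5: [10, 23].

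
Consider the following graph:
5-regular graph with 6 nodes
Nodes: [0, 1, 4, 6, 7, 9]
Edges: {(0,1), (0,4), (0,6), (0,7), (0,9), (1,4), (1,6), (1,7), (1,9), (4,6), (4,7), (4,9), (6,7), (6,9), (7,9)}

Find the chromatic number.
χ(G) = 6

Clique number ω(G) = 6 (lower bound: χ ≥ ω).
The clique on [0, 1, 4, 6, 7, 9] has size 6, forcing χ ≥ 6, and the coloring below uses 6 colors, so χ(G) = 6.
A valid 6-coloring: color 1: [1]; color 2: [9]; color 3: [0]; color 4: [7]; color 5: [4]; color 6: [6].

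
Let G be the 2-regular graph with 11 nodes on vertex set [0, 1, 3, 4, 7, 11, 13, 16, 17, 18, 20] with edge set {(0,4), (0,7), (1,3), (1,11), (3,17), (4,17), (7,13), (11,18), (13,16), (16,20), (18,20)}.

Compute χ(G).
χ(G) = 3

Clique number ω(G) = 2 (lower bound: χ ≥ ω).
Odd cycle [17, 3, 1, 11, 18, 20, 16, 13, 7, 0, 4] needs 3 colors (χ ≥ 3).
The coloring below uses 3 colors, so χ(G) = 3.
A valid 3-coloring: color 1: [0, 3, 11, 13, 20]; color 2: [1, 4, 7, 16, 18]; color 3: [17].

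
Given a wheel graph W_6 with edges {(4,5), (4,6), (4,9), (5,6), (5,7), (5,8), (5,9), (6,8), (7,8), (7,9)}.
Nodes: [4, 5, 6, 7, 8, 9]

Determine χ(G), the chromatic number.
χ(G) = 4

Clique number ω(G) = 3 (lower bound: χ ≥ ω).
Odd cycle [8, 7, 9, 4, 6] needs 3 colors (χ ≥ 3).
Vertex 5 is adjacent to every vertex of [4, 6, 7, 8, 9], which already need 3 colors among themselves, so 5 needs a new color (χ ≥ 4).
The coloring below uses 4 colors, so χ(G) = 4.
A valid 4-coloring: color 1: [5]; color 2: [4, 8]; color 3: [6, 7]; color 4: [9].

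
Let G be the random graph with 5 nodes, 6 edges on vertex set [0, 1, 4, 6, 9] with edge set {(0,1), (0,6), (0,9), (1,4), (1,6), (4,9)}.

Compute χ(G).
Clique number ω(G) = 3 (lower bound: χ ≥ ω).
The clique on [0, 1, 6] has size 3, forcing χ ≥ 3, and the coloring below uses 3 colors, so χ(G) = 3.
A valid 3-coloring: color 1: [0, 4]; color 2: [1, 9]; color 3: [6].

χ(G) = 3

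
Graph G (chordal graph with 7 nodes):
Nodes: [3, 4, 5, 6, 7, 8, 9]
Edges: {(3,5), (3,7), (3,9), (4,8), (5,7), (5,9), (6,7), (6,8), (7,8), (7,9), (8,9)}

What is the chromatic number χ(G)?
Clique number ω(G) = 4 (lower bound: χ ≥ ω).
The clique on [3, 5, 7, 9] has size 4, forcing χ ≥ 4, and the coloring below uses 4 colors, so χ(G) = 4.
A valid 4-coloring: color 1: [4, 7]; color 2: [6, 9]; color 3: [5, 8]; color 4: [3].

χ(G) = 4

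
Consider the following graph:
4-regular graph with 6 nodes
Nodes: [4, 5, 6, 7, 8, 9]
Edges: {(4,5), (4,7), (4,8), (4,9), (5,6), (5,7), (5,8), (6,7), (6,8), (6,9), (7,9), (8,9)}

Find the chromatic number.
χ(G) = 3

Clique number ω(G) = 3 (lower bound: χ ≥ ω).
The clique on [4, 8, 9] has size 3, forcing χ ≥ 3, and the coloring below uses 3 colors, so χ(G) = 3.
A valid 3-coloring: color 1: [5, 9]; color 2: [7, 8]; color 3: [4, 6].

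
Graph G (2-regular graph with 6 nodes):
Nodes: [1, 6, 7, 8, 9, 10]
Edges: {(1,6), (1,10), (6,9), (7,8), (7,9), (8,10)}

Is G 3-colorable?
A valid 3-coloring: color 1: [1, 8, 9]; color 2: [6, 7, 10].
(χ(G) = 2 ≤ 3.)

Yes, G is 3-colorable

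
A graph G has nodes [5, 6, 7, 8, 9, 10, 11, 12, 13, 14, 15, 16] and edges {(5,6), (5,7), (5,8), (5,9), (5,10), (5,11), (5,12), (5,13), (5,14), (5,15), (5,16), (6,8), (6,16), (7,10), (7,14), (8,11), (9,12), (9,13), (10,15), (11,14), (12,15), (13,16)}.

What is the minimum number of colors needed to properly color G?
χ(G) = 4

Clique number ω(G) = 3 (lower bound: χ ≥ ω).
Odd cycle [15, 10, 7, 14, 11, 8, 6, 16, 13, 9, 12] needs 3 colors (χ ≥ 3).
Vertex 5 is adjacent to every vertex of [6, 7, 8, 9, 10, 11, 12, 13, 14, 15, 16], which already need 3 colors among themselves, so 5 needs a new color (χ ≥ 4).
The coloring below uses 4 colors, so χ(G) = 4.
A valid 4-coloring: color 1: [5]; color 2: [6, 7, 9, 11, 15]; color 3: [8, 10, 12, 14, 16]; color 4: [13].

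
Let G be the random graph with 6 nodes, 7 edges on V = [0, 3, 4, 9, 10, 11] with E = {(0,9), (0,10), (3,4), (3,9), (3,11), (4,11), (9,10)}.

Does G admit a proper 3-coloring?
Yes, G is 3-colorable

A valid 3-coloring: color 1: [3, 10]; color 2: [4, 9]; color 3: [0, 11].
(χ(G) = 3 ≤ 3.)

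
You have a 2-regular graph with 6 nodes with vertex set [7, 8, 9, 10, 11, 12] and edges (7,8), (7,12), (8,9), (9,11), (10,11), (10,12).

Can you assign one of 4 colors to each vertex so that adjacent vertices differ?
Yes, G is 4-colorable

A valid 4-coloring: color 1: [8, 11, 12]; color 2: [7, 9, 10].
(χ(G) = 2 ≤ 4.)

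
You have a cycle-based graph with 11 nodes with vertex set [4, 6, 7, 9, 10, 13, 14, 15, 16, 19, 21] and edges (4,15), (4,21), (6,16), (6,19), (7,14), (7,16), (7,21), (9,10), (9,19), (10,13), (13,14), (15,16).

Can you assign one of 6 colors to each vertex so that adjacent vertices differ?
Yes, G is 6-colorable

A valid 6-coloring: color 1: [4, 10, 14, 16, 19]; color 2: [6, 7, 9, 13, 15]; color 3: [21].
(χ(G) = 3 ≤ 6.)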